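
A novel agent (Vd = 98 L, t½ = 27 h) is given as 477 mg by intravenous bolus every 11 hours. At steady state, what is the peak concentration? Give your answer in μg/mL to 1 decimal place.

Over one 11-h interval, 11/27 ≈ 0.40741 half-lives elapse, leaving f ≈ 0.7540 of each dose.
Accumulation ratio R = 1/(1 − f) ≈ 1/0.2460 ≈ 4.0650.
Each bolus raises the concentration by D/Vd = 477/98 ≈ 4.867 μg/mL.
Steady-state peak Cmax,ss = C₀·R ≈ 4.867 × 4.0650 ≈ 19.784 μg/mL.

19.8 μg/mL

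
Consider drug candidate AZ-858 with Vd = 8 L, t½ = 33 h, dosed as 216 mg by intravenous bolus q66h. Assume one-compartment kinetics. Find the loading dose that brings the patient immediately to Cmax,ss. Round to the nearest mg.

f = (1/2)^(66/33) ≈ 0.250000; accumulation ratio R = 1/(1−f) ≈ 1.33333.
Loading dose to hit Cmax,ss on first dose: D_load = D_maint·R ≈ 216 × 1.33333 ≈ 288.00 mg.

288 mg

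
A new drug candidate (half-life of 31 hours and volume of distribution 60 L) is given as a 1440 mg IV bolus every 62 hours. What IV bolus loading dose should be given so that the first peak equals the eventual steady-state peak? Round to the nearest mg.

f = (1/2)^(62/31) ≈ 0.250000; accumulation ratio R = 1/(1−f) ≈ 1.33333.
Loading dose to hit Cmax,ss on first dose: D_load = D_maint·R ≈ 1440 × 1.33333 ≈ 1920.00 mg.

1920 mg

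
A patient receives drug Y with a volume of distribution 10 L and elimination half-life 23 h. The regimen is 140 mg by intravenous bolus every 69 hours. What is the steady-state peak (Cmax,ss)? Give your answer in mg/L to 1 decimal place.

16.0 mg/L

τ = 69 h = 3 half-lives, so f = (1/2)^3 = 0.125.
Accumulation ratio R = 1/(1 − f) = 1/0.875 = 8/7.
Single-dose peak C₀ = D/Vd = 140/10 = 14 mg/L.
Steady-state peak Cmax,ss = C₀·R = 14 × 8/7 ≈ 16.000 mg/L.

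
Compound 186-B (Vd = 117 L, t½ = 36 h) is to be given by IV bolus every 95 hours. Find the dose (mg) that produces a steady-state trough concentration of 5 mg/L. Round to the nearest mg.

3059 mg

τ/t½ = 95/36 ≈ 2.6389, so f = (1/2)^(95/36) ≈ 0.160552.
Cmin,ss = (D/Vd)·f/(1−f), so D = Cmin,ss·Vd·(1−f)/f.
D = 5 × 117 × (1−f)/f ≈ 5 × 117 × 5.22851 ≈ 3058.68 mg.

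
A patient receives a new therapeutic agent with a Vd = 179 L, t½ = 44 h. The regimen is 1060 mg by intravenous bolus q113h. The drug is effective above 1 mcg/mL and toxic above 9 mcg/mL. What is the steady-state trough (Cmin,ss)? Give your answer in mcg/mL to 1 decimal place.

1.2 mcg/mL

k = ln2/t½ = ln2/44 ≈ 0.015753 h⁻¹; fraction remaining f = e^(−kτ) = e^(−0.015753×113) ≈ 0.1686.
Single-dose peak C₀ = D/Vd = 1060/179 ≈ 5.922 mcg/mL.
Steady-state trough Cmin,ss = C₀·f/(1−f) ≈ 5.922 × 0.1686/0.8314 ≈ 1.201 mcg/mL.
Trough 1.2 mcg/mL vs MEC 1 mcg/mL: adequate.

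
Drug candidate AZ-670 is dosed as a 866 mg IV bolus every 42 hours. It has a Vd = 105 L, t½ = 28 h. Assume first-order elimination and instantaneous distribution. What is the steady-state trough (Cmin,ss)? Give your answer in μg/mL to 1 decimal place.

k = ln2/t½ = ln2/28 ≈ 0.024755 h⁻¹; fraction remaining f = e^(−kτ) = e^(−0.024755×42) ≈ 0.3536.
Single-dose peak C₀ = D/Vd = 866/105 ≈ 8.248 μg/mL.
Steady-state trough Cmin,ss = C₀·f/(1−f) ≈ 8.248 × 0.3536/0.6464 ≈ 4.512 μg/mL.

4.5 μg/mL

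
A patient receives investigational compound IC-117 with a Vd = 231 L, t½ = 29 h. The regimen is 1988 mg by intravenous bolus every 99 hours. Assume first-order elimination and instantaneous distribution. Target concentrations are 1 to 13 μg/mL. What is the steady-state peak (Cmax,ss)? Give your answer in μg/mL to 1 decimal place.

9.5 μg/mL

Over one 99-h interval, 99/29 ≈ 3.4138 half-lives elapse, leaving f ≈ 0.0938 of each dose.
Accumulation ratio R = 1/(1 − f) ≈ 1/0.9062 ≈ 1.1035.
Single-dose peak C₀ = D/Vd = 1988/231 ≈ 8.606 μg/mL.
Steady-state peak Cmax,ss = C₀·R ≈ 8.606 × 1.1035 ≈ 9.497 μg/mL.
Peak 9.5 μg/mL vs MTC 13 μg/mL: below toxic threshold.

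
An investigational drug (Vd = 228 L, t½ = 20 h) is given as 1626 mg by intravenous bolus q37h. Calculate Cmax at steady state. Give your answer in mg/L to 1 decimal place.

τ/t½ = 37/20 ≈ 1.85, so fraction remaining f = (1/2)^(37/20) ≈ 0.2774.
Accumulation ratio R = 1/(1 − f) ≈ 1/0.7226 ≈ 1.3839.
Single-dose peak C₀ = D/Vd = 1626/228 ≈ 7.132 mg/L.
Steady-state peak Cmax,ss = C₀·R ≈ 7.132 × 1.3839 ≈ 9.870 mg/L.

9.9 mg/L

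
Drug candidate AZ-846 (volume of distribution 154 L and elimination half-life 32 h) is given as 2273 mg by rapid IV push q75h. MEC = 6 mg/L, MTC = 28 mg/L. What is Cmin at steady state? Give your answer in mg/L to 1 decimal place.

3.6 mg/L

τ/t½ = 75/32 ≈ 2.3438, so fraction remaining f = (1/2)^(75/32) ≈ 0.1970.
Single-dose peak C₀ = D/Vd = 2273/154 ≈ 14.760 mg/L.
Steady-state trough Cmin,ss = C₀·f/(1−f) ≈ 14.760 × 0.1970/0.8030 ≈ 3.621 mg/L.
Trough 3.6 mg/L vs MEC 6 mg/L: subtherapeutic.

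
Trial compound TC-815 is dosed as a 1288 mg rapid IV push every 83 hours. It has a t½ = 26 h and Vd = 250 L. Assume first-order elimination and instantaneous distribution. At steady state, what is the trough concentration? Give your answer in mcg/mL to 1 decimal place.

0.6 mcg/mL

Over one 83-h interval, 83/26 ≈ 3.1923 half-lives elapse, leaving f ≈ 0.1094 of each dose.
Single-dose peak C₀ = D/Vd = 1288/250 ≈ 5.152 mcg/mL.
Steady-state trough Cmin,ss = C₀·f/(1−f) ≈ 5.152 × 0.1094/0.8906 ≈ 0.633 mcg/mL.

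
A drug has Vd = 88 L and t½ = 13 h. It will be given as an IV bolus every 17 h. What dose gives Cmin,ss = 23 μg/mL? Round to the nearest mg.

2986 mg

τ/t½ = 17/13 ≈ 1.3077, so f = (1/2)^(17/13) ≈ 0.403967.
Cmin,ss = (D/Vd)·f/(1−f), so D = Cmin,ss·Vd·(1−f)/f.
D = 23 × 88 × (1−f)/f ≈ 23 × 88 × 1.47545 ≈ 2986.31 mg.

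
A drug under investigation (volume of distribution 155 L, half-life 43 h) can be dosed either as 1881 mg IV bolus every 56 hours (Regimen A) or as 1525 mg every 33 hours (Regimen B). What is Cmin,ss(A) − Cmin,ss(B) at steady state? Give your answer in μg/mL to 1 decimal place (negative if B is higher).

-5.7 μg/mL

Regimen A: f = (1/2)^(56/43) ≈ 0.4055; Cmin,ss = (1881/155)·f/(1−f) ≈ 8.277 μg/mL.
Regimen B: f = (1/2)^(33/43) ≈ 0.5875; Cmin,ss = (1525/155)·f/(1−f) ≈ 14.013 μg/mL.
Difference ≈ 8.277 − 14.013 ≈ -5.736 μg/mL.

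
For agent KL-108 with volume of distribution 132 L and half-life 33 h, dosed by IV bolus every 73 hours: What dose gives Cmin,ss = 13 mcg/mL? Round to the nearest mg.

6235 mg

τ/t½ = 73/33 ≈ 2.2121, so f = (1/2)^(73/33) ≈ 0.215817.
Cmin,ss = (D/Vd)·f/(1−f), so D = Cmin,ss·Vd·(1−f)/f.
D = 13 × 132 × (1−f)/f ≈ 13 × 132 × 3.63356 ≈ 6235.19 mg.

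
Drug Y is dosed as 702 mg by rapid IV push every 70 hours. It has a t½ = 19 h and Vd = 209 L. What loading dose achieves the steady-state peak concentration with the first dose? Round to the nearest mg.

761 mg

f = (1/2)^(70/19) ≈ 0.077793; accumulation ratio R = 1/(1−f) ≈ 1.08436.
Loading dose to hit Cmax,ss on first dose: D_load = D_maint·R ≈ 702 × 1.08436 ≈ 761.22 mg.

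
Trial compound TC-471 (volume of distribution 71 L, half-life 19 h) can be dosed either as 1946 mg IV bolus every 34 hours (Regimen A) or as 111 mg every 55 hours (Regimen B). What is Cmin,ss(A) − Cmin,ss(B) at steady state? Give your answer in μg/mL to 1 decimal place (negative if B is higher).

Regimen A: f = (1/2)^(34/19) ≈ 0.2893; Cmin,ss = (1946/71)·f/(1−f) ≈ 11.157 μg/mL.
Regimen B: f = (1/2)^(55/19) ≈ 0.1345; Cmin,ss = (111/71)·f/(1−f) ≈ 0.243 μg/mL.
Difference ≈ 11.157 − 0.243 ≈ 10.914 μg/mL.

10.9 μg/mL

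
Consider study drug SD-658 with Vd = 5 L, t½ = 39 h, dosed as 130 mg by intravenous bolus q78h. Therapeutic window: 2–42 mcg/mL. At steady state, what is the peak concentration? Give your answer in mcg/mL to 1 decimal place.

The dosing interval is 2 half-lives, so f = 2^(−2) = 0.25.
At steady state, R = 1/(1 − 0.25) = 4/3.
Single-dose peak C₀ = D/Vd = 130/5 = 26 mcg/mL.
Steady-state peak Cmax,ss = C₀·R = 26 × 4/3 ≈ 34.667 mcg/mL.
Peak 34.7 mcg/mL vs MTC 42 mcg/mL: below toxic threshold.

34.7 mcg/mL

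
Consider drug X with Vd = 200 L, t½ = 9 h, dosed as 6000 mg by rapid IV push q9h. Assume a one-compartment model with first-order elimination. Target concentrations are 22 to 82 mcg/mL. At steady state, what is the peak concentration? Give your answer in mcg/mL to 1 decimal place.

60.0 mcg/mL

τ = 9 h = 1 half-life, so f = (1/2)^1 = 0.5.
Accumulation ratio R = 1/(1 − f) = 1/0.5 = 2/1.
Single-dose peak C₀ = D/Vd = 6000/200 = 30 mcg/mL.
Steady-state peak Cmax,ss = C₀·R = 30 × 2/1 ≈ 60.000 mcg/mL.
Peak 60.0 mcg/mL vs MTC 82 mcg/mL: below toxic threshold.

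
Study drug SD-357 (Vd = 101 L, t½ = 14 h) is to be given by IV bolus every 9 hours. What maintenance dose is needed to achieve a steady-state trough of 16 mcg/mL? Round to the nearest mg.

907 mg

τ/t½ = 9/14 ≈ 0.64286, so f = (1/2)^(9/14) ≈ 0.640443.
Cmin,ss = (D/Vd)·f/(1−f), so D = Cmin,ss·Vd·(1−f)/f.
D = 16 × 101 × (1−f)/f ≈ 16 × 101 × 0.56142 ≈ 907.25 mg.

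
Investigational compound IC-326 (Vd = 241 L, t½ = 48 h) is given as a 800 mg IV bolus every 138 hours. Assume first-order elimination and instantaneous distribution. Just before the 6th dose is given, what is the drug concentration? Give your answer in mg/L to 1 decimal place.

f = (1/2)^(τ/t½) = (1/2)^(138/48) ≈ 0.1363.
C₀ = D/Vd = 800/241 ≈ 3.320 mg/L.
Before the 6th dose, 5 doses have been given. Superposition: Cmin = C₀·(f + f² + … + f^5).
≈ 3.320 × (0.1363 + 0.0186 + 0.0025 + 0.0003 + 0.0000) ≈ 3.320 × 0.1577 ≈ 0.524 mg/L.

0.5 mg/L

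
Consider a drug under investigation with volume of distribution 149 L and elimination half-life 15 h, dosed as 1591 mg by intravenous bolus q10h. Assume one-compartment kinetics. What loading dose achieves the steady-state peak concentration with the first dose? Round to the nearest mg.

f = (1/2)^(10/15) ≈ 0.629961; accumulation ratio R = 1/(1−f) ≈ 2.70242.
Loading dose to hit Cmax,ss on first dose: D_load = D_maint·R ≈ 1591 × 2.70242 ≈ 4299.55 mg.

4300 mg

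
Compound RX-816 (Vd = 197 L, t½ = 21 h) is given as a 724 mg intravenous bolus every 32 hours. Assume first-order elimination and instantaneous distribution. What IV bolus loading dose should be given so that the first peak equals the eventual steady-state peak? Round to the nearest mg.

1110 mg

f = (1/2)^(32/21) ≈ 0.347766; accumulation ratio R = 1/(1−f) ≈ 1.53319.
Loading dose to hit Cmax,ss on first dose: D_load = D_maint·R ≈ 724 × 1.53319 ≈ 1110.03 mg.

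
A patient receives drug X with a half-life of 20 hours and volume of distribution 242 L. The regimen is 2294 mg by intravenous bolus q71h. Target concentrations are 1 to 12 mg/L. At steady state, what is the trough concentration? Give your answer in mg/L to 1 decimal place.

τ/t½ = 71/20 ≈ 3.55, so fraction remaining f = (1/2)^(71/20) ≈ 0.0854.
Accumulation ratio R = 1/(1 − f) ≈ 1/0.9146 ≈ 1.0934.
Each bolus raises the concentration by D/Vd = 2294/242 ≈ 9.479 mg/L.
Cmax,ss = C₀/(1 − f) ≈ 9.479/0.9146 ≈ 10.364 mg/L.
One interval later, Cmin,ss = Cmax,ss·e^(−kτ) ≈ 10.364 × 0.0854 ≈ 0.885 mg/L.
Trough 0.9 mg/L vs MEC 1 mg/L: subtherapeutic.

0.9 mg/L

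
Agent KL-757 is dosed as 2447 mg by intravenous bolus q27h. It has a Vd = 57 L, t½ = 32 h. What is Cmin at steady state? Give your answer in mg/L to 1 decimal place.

54.0 mg/L

Over one 27-h interval, 27/32 ≈ 0.84375 half-lives elapse, leaving f ≈ 0.5572 of each dose.
At steady state, accumulation factor R = 1/(1 − e^(−kτ)) ≈ 2.2584.
Each bolus raises the concentration by D/Vd = 2447/57 ≈ 42.930 mg/L.
Cmax,ss = C₀/(1 − f) ≈ 42.930/0.4428 ≈ 96.951 mg/L.
One interval later, Cmin,ss = Cmax,ss·e^(−kτ) ≈ 96.951 × 0.5572 ≈ 54.021 mg/L.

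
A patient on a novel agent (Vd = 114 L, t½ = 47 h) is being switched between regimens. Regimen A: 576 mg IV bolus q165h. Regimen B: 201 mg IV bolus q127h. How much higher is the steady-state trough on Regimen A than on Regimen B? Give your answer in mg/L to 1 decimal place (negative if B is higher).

0.2 mg/L

Regimen A: f = (1/2)^(165/47) ≈ 0.0877; Cmin,ss = (576/114)·f/(1−f) ≈ 0.486 mg/L.
Regimen B: f = (1/2)^(127/47) ≈ 0.1537; Cmin,ss = (201/114)·f/(1−f) ≈ 0.320 mg/L.
Difference ≈ 0.486 − 0.320 ≈ 0.166 mg/L.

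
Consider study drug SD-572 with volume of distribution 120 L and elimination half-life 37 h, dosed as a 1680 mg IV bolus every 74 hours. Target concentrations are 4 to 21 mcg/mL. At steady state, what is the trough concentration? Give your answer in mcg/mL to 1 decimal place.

4.7 mcg/mL

τ = 74 h = 2 half-lives, so f = (1/2)^2 = 0.25.
Accumulation ratio R = 1/(1 − f) = 1/0.75 = 4/3.
Single-dose peak C₀ = D/Vd = 1680/120 = 14 mcg/mL.
Steady-state peak Cmax,ss = C₀·R = 14 × 4/3 ≈ 18.667 mcg/mL.
Steady-state trough Cmin,ss = Cmax,ss·f ≈ 18.667 × 0.25 ≈ 4.667 mcg/mL.
Trough 4.7 mcg/mL vs MEC 4 mcg/mL: adequate.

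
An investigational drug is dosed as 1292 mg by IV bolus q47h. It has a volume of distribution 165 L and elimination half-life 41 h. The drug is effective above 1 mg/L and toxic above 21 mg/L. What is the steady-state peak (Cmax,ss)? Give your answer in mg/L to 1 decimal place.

Over one 47-h interval, 47/41 ≈ 1.1463 half-lives elapse, leaving f ≈ 0.4518 of each dose.
Accumulation ratio R = 1/(1 − f) ≈ 1/0.5482 ≈ 1.8242.
Single-dose peak C₀ = D/Vd = 1292/165 ≈ 7.830 mg/L.
Steady-state peak Cmax,ss = C₀·R ≈ 7.830 × 1.8242 ≈ 14.283 mg/L.
Peak 14.3 mg/L vs MTC 21 mg/L: below toxic threshold.

14.3 mg/L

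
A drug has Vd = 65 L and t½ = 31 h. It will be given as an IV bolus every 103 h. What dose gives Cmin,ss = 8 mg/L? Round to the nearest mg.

4682 mg

τ/t½ = 103/31 ≈ 3.3226, so f = (1/2)^(103/31) ≈ 0.099955.
Cmin,ss = (D/Vd)·f/(1−f), so D = Cmin,ss·Vd·(1−f)/f.
D = 8 × 65 × (1−f)/f ≈ 8 × 65 × 9.00450 ≈ 4682.34 mg.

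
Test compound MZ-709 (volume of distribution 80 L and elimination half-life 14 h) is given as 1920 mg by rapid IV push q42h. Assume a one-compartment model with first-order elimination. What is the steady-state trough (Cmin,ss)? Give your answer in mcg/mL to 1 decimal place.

The dosing interval is 3 half-lives, so f = 2^(−3) = 0.125.
Accumulation ratio R = 1/(1 − f) = 1/0.875 = 8/7.
Single-dose peak C₀ = D/Vd = 1920/80 = 24 mcg/mL.
Steady-state peak Cmax,ss = C₀·R = 24 × 8/7 ≈ 27.429 mcg/mL.
Steady-state trough Cmin,ss = Cmax,ss·f ≈ 27.429 × 0.125 ≈ 3.429 mcg/mL.

3.4 mcg/mL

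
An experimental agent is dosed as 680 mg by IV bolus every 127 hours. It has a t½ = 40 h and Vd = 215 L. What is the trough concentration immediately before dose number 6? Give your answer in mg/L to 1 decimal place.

0.4 mg/L

f = (1/2)^(τ/t½) = (1/2)^(127/40) ≈ 0.1107.
C₀ = D/Vd = 680/215 ≈ 3.163 mg/L.
Before the 6th dose, 5 doses have been given. Superposition: Cmin = C₀·(f + f² + … + f^5).
≈ 3.163 × (0.1107 + 0.0123 + 0.0014 + 0.0002 + 0.0000) ≈ 3.163 × 0.1246 ≈ 0.394 mg/L.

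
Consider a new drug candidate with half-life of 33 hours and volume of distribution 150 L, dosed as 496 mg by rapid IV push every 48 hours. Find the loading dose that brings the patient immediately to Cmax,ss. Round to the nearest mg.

781 mg

f = (1/2)^(48/33) ≈ 0.364870; accumulation ratio R = 1/(1−f) ≈ 1.57448.
Loading dose to hit Cmax,ss on first dose: D_load = D_maint·R ≈ 496 × 1.57448 ≈ 780.94 mg.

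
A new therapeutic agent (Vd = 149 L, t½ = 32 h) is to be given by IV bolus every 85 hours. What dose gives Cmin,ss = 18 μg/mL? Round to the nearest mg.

14225 mg

τ/t½ = 85/32 ≈ 2.6562, so f = (1/2)^(85/32) ≈ 0.158631.
Cmin,ss = (D/Vd)·f/(1−f), so D = Cmin,ss·Vd·(1−f)/f.
D = 18 × 149 × (1−f)/f ≈ 18 × 149 × 5.30394 ≈ 14225.17 mg.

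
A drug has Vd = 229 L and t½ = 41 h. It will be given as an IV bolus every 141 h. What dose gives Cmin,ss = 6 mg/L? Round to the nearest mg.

τ/t½ = 141/41 ≈ 3.439, so f = (1/2)^(141/41) ≈ 0.092204.
Cmin,ss = (D/Vd)·f/(1−f), so D = Cmin,ss·Vd·(1−f)/f.
D = 6 × 229 × (1−f)/f ≈ 6 × 229 × 9.84552 ≈ 13527.74 mg.

13528 mg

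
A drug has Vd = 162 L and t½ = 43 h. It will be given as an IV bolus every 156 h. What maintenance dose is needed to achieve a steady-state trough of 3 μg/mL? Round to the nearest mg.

τ/t½ = 156/43 ≈ 3.6279, so f = (1/2)^(156/43) ≈ 0.080889.
Cmin,ss = (D/Vd)·f/(1−f), so D = Cmin,ss·Vd·(1−f)/f.
D = 3 × 162 × (1−f)/f ≈ 3 × 162 × 11.36262 ≈ 5522.23 mg.

5522 mg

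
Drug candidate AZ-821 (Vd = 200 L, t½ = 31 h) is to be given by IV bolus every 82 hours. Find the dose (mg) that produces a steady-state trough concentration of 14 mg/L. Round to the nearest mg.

14716 mg

τ/t½ = 82/31 ≈ 2.6452, so f = (1/2)^(82/31) ≈ 0.159855.
Cmin,ss = (D/Vd)·f/(1−f), so D = Cmin,ss·Vd·(1−f)/f.
D = 14 × 200 × (1−f)/f ≈ 14 × 200 × 5.25567 ≈ 14715.88 mg.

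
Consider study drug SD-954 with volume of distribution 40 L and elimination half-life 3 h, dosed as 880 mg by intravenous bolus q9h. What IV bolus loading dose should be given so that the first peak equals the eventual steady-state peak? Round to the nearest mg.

f = (1/2)^(9/3) ≈ 0.125000; accumulation ratio R = 1/(1−f) ≈ 1.14286.
Loading dose to hit Cmax,ss on first dose: D_load = D_maint·R ≈ 880 × 1.14286 ≈ 1005.72 mg.

1006 mg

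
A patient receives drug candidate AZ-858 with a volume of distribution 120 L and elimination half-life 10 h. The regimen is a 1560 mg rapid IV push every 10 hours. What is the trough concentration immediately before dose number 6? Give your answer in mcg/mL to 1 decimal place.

12.6 mcg/mL

f = (1/2)^(τ/t½) = (1/2)^(10/10) ≈ 0.5000.
C₀ = D/Vd = 1560/120 ≈ 13.000 mcg/mL.
Before the 6th dose, 5 doses have been given. Superposition: Cmin = C₀·(f + f² + … + f^5).
≈ 13.000 × (0.5000 + 0.2500 + 0.1250 + 0.0625 + 0.0313) ≈ 13.000 × 0.9688 ≈ 12.594 mcg/mL.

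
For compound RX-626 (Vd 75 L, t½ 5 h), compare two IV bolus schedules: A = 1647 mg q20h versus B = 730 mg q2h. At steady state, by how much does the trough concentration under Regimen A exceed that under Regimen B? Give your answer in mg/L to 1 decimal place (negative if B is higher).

Regimen A: f = (1/2)^(20/5) ≈ 0.0625; Cmin,ss = (1647/75)·f/(1−f) ≈ 1.464 mg/L.
Regimen B: f = (1/2)^(2/5) ≈ 0.7579; Cmin,ss = (730/75)·f/(1−f) ≈ 30.470 mg/L.
Difference ≈ 1.464 − 30.470 ≈ -29.006 mg/L.

-29.0 mg/L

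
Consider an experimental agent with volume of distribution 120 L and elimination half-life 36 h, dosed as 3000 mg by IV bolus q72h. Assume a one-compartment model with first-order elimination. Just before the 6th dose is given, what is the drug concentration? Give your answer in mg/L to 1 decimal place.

f = (1/2)^(τ/t½) = (1/2)^(72/36) ≈ 0.2500.
C₀ = D/Vd = 3000/120 ≈ 25.000 mg/L.
Before the 6th dose, 5 doses have been given. Superposition: Cmin = C₀·(f + f² + … + f^5).
≈ 25.000 × (0.2500 + 0.0625 + 0.0156 + 0.0039 + 0.0010) ≈ 25.000 × 0.3330 ≈ 8.325 mg/L.

8.3 mg/L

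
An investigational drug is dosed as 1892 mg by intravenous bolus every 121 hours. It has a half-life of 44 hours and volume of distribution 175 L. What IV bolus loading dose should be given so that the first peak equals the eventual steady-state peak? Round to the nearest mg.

f = (1/2)^(121/44) ≈ 0.148651; accumulation ratio R = 1/(1−f) ≈ 1.17461.
Loading dose to hit Cmax,ss on first dose: D_load = D_maint·R ≈ 1892 × 1.17461 ≈ 2222.36 mg.

2222 mg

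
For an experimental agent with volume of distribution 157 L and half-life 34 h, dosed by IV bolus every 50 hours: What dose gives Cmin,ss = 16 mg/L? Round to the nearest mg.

τ/t½ = 50/34 ≈ 1.4706, so f = (1/2)^(50/34) ≈ 0.360835.
Cmin,ss = (D/Vd)·f/(1−f), so D = Cmin,ss·Vd·(1−f)/f.
D = 16 × 157 × (1−f)/f ≈ 16 × 157 × 1.77135 ≈ 4449.63 mg.

4450 mg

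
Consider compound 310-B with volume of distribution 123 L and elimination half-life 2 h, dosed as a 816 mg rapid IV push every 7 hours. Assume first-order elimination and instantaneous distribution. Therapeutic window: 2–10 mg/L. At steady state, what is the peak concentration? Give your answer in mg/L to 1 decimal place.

τ/t½ = 7/2 ≈ 3.5, so fraction remaining f = (1/2)^(7/2) ≈ 0.0884.
At steady state, accumulation factor R = 1/(1 − e^(−kτ)) ≈ 1.0970.
Single-dose peak C₀ = D/Vd = 816/123 ≈ 6.634 mg/L.
Cmax,ss = C₀/(1 − f) ≈ 6.634/0.9116 ≈ 7.277 mg/L.
Peak 7.3 mg/L vs MTC 10 mg/L: below toxic threshold.

7.3 mg/L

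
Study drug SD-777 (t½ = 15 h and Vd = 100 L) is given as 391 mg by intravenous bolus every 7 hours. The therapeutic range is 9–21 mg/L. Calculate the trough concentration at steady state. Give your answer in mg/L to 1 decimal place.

τ/t½ = 7/15 ≈ 0.46667, so fraction remaining f = (1/2)^(7/15) ≈ 0.7236.
At steady state, accumulation factor R = 1/(1 − e^(−kτ)) ≈ 3.6179.
Single-dose peak C₀ = D/Vd = 391/100 ≈ 3.910 mg/L.
Cmax,ss = C₀/(1 − f) ≈ 3.910/0.2764 ≈ 14.146 mg/L.
One interval later, Cmin,ss = Cmax,ss·e^(−kτ) ≈ 14.146 × 0.7236 ≈ 10.236 mg/L.
Trough 10.2 mg/L vs MEC 9 mg/L: adequate.

10.2 mg/L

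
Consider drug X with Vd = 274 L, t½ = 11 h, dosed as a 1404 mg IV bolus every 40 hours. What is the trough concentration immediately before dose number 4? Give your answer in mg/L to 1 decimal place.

0.4 mg/L

f = (1/2)^(τ/t½) = (1/2)^(40/11) ≈ 0.0804.
C₀ = D/Vd = 1404/274 ≈ 5.124 mg/L.
Before the 4th dose, 3 doses have been given. Superposition: Cmin = C₀·(f + f² + … + f^3).
≈ 5.124 × (0.0804 + 0.0065 + 0.0005) ≈ 5.124 × 0.0874 ≈ 0.448 mg/L.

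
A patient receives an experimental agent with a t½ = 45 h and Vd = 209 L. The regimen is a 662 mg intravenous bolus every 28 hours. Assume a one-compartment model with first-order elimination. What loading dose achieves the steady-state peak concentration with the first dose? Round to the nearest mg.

f = (1/2)^(28/45) ≈ 0.649669; accumulation ratio R = 1/(1−f) ≈ 2.85444.
Loading dose to hit Cmax,ss on first dose: D_load = D_maint·R ≈ 662 × 2.85444 ≈ 1889.64 mg.

1890 mg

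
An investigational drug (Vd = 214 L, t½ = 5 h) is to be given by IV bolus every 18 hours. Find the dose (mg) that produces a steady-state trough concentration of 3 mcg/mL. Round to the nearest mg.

7143 mg

τ/t½ = 18/5 ≈ 3.6, so f = (1/2)^(18/5) ≈ 0.082469.
Cmin,ss = (D/Vd)·f/(1−f), so D = Cmin,ss·Vd·(1−f)/f.
D = 3 × 214 × (1−f)/f ≈ 3 × 214 × 11.12577 ≈ 7142.74 mg.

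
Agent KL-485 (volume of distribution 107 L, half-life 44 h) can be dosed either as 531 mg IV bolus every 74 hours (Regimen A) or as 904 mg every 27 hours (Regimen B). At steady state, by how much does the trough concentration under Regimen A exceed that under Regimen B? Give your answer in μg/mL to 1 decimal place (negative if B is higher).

-13.7 μg/mL

Regimen A: f = (1/2)^(74/44) ≈ 0.3117; Cmin,ss = (531/107)·f/(1−f) ≈ 2.247 μg/mL.
Regimen B: f = (1/2)^(27/44) ≈ 0.6535; Cmin,ss = (904/107)·f/(1−f) ≈ 15.934 μg/mL.
Difference ≈ 2.247 − 15.934 ≈ -13.687 μg/mL.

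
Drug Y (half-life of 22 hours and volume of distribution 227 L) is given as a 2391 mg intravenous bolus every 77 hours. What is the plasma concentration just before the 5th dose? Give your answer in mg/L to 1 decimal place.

f = (1/2)^(τ/t½) = (1/2)^(77/22) ≈ 0.0884.
C₀ = D/Vd = 2391/227 ≈ 10.533 mg/L.
Before the 5th dose, 4 doses have been given. Superposition: Cmin = C₀·(f + f² + … + f^4).
≈ 10.533 × (0.0884 + 0.0078 + 0.0007 + 0.0001) ≈ 10.533 × 0.0970 ≈ 1.022 mg/L.

1.0 mg/L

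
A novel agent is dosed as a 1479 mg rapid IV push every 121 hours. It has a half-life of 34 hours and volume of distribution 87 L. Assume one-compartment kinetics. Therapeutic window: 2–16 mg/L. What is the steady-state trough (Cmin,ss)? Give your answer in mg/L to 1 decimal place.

1.6 mg/L

Over one 121-h interval, 121/34 ≈ 3.5588 half-lives elapse, leaving f ≈ 0.0849 of each dose.
Accumulation ratio R = 1/(1 − f) ≈ 1/0.9151 ≈ 1.0928.
Each bolus raises the concentration by D/Vd = 1479/87 ≈ 17.000 mg/L.
Cmax,ss = C₀/(1 − f) ≈ 17.000/0.9151 ≈ 18.577 mg/L.
One interval later, Cmin,ss = Cmax,ss·e^(−kτ) ≈ 18.577 × 0.0849 ≈ 1.577 mg/L.
Trough 1.6 mg/L vs MEC 2 mg/L: subtherapeutic.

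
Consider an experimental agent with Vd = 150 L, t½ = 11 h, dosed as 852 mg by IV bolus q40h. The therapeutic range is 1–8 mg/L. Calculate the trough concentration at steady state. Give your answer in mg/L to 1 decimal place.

Over one 40-h interval, 40/11 ≈ 3.6364 half-lives elapse, leaving f ≈ 0.0804 of each dose.
At steady state, accumulation factor R = 1/(1 − e^(−kτ)) ≈ 1.0874.
Single-dose peak C₀ = D/Vd = 852/150 ≈ 5.680 mg/L.
Cmax,ss = C₀/(1 − f) ≈ 5.680/0.9196 ≈ 6.177 mg/L.
Steady-state trough Cmin,ss = Cmax,ss·f ≈ 6.177 × 0.0804 ≈ 0.497 mg/L.
Trough 0.5 mg/L vs MEC 1 mg/L: subtherapeutic.

0.5 mg/L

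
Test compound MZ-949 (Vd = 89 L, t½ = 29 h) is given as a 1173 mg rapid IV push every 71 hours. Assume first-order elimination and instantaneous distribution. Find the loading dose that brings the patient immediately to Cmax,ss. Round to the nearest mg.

f = (1/2)^(71/29) ≈ 0.183230; accumulation ratio R = 1/(1−f) ≈ 1.22433.
Loading dose to hit Cmax,ss on first dose: D_load = D_maint·R ≈ 1173 × 1.22433 ≈ 1436.14 mg.

1436 mg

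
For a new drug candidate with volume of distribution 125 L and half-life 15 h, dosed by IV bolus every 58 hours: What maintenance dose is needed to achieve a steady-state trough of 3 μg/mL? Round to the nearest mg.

5095 mg

τ/t½ = 58/15 ≈ 3.8667, so f = (1/2)^(58/15) ≈ 0.068552.
Cmin,ss = (D/Vd)·f/(1−f), so D = Cmin,ss·Vd·(1−f)/f.
D = 3 × 125 × (1−f)/f ≈ 3 × 125 × 13.58747 ≈ 5095.30 mg.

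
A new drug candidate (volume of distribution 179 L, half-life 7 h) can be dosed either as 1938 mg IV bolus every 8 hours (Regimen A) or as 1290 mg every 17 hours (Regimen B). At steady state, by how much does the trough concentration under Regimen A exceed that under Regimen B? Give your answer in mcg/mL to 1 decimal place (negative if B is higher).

7.3 mcg/mL

Regimen A: f = (1/2)^(8/7) ≈ 0.4529; Cmin,ss = (1938/179)·f/(1−f) ≈ 8.963 mcg/mL.
Regimen B: f = (1/2)^(17/7) ≈ 0.1857; Cmin,ss = (1290/179)·f/(1−f) ≈ 1.643 mcg/mL.
Difference ≈ 8.963 − 1.643 ≈ 7.320 mcg/mL.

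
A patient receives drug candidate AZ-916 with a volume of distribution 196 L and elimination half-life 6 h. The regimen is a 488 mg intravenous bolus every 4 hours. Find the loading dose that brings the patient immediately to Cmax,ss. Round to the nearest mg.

1319 mg

f = (1/2)^(4/6) ≈ 0.629961; accumulation ratio R = 1/(1−f) ≈ 2.70242.
Loading dose to hit Cmax,ss on first dose: D_load = D_maint·R ≈ 488 × 2.70242 ≈ 1318.78 mg.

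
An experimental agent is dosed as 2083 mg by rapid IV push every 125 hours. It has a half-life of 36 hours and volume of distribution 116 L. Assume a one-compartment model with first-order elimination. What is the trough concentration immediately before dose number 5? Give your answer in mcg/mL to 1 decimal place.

1.8 mcg/mL

f = (1/2)^(τ/t½) = (1/2)^(125/36) ≈ 0.0901.
C₀ = D/Vd = 2083/116 ≈ 17.957 mcg/mL.
Before the 5th dose, 4 doses have been given. Superposition: Cmin = C₀·(f + f² + … + f^4).
≈ 17.957 × (0.0901 + 0.0081 + 0.0007 + 0.0001) ≈ 17.957 × 0.0990 ≈ 1.778 mcg/mL.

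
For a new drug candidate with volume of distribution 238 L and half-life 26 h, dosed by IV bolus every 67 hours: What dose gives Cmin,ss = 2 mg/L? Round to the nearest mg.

τ/t½ = 67/26 ≈ 2.5769, so f = (1/2)^(67/26) ≈ 0.167598.
Cmin,ss = (D/Vd)·f/(1−f), so D = Cmin,ss·Vd·(1−f)/f.
D = 2 × 238 × (1−f)/f ≈ 2 × 238 × 4.96666 ≈ 2364.13 mg.

2364 mg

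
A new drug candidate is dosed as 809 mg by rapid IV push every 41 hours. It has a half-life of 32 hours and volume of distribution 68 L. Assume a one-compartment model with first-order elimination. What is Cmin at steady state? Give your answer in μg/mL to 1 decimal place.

k = ln2/t½ = ln2/32 ≈ 0.021661 h⁻¹; fraction remaining f = e^(−kτ) = e^(−0.021661×41) ≈ 0.4114.
At steady state, accumulation factor R = 1/(1 − e^(−kτ)) ≈ 1.6989.
Each bolus raises the concentration by D/Vd = 809/68 ≈ 11.897 μg/mL.
Steady-state peak Cmax,ss = C₀·R ≈ 11.897 × 1.6989 ≈ 20.212 μg/mL.
One interval later, Cmin,ss = Cmax,ss·e^(−kτ) ≈ 20.212 × 0.4114 ≈ 8.315 μg/mL.

8.3 μg/mL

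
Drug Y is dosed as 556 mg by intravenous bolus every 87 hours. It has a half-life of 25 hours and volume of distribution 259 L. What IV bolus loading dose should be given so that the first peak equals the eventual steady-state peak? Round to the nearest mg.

611 mg

f = (1/2)^(87/25) ≈ 0.089622; accumulation ratio R = 1/(1−f) ≈ 1.09844.
Loading dose to hit Cmax,ss on first dose: D_load = D_maint·R ≈ 556 × 1.09844 ≈ 610.73 mg.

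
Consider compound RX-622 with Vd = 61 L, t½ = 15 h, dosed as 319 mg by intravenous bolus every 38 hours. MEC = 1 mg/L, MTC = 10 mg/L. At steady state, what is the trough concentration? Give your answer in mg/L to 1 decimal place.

1.1 mg/L

k = ln2/t½ = ln2/15 ≈ 0.046210 h⁻¹; fraction remaining f = e^(−kτ) = e^(−0.046210×38) ≈ 0.1727.
Each bolus raises the concentration by D/Vd = 319/61 ≈ 5.230 mg/L.
Steady-state trough Cmin,ss = C₀·f/(1−f) ≈ 5.230 × 0.1727/0.8273 ≈ 1.092 mg/L.
Trough 1.1 mg/L vs MEC 1 mg/L: adequate.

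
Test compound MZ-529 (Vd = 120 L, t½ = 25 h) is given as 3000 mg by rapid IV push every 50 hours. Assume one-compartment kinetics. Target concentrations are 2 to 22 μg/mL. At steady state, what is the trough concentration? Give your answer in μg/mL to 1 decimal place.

8.3 μg/mL

The dosing interval is 2 half-lives, so f = 2^(−2) = 0.25.
At steady state, R = 1/(1 − 0.25) = 4/3.
Single-dose peak C₀ = D/Vd = 3000/120 = 25 μg/mL.
Steady-state peak Cmax,ss = C₀·R = 25 × 4/3 ≈ 33.333 μg/mL.
Steady-state trough Cmin,ss = Cmax,ss·f ≈ 33.333 × 0.25 ≈ 8.333 μg/mL.
Trough 8.3 μg/mL vs MEC 2 μg/mL: adequate.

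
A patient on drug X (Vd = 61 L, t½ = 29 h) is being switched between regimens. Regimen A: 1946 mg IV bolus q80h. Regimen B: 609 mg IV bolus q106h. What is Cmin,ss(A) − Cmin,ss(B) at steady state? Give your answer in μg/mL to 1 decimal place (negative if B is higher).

4.7 μg/mL

Regimen A: f = (1/2)^(80/29) ≈ 0.1478; Cmin,ss = (1946/61)·f/(1−f) ≈ 5.533 μg/mL.
Regimen B: f = (1/2)^(106/29) ≈ 0.0794; Cmin,ss = (609/61)·f/(1−f) ≈ 0.861 μg/mL.
Difference ≈ 5.533 − 0.861 ≈ 4.672 μg/mL.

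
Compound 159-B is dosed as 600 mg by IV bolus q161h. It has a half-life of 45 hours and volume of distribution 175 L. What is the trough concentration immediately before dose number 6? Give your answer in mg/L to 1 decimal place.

f = (1/2)^(τ/t½) = (1/2)^(161/45) ≈ 0.0837.
C₀ = D/Vd = 600/175 ≈ 3.429 mg/L.
Before the 6th dose, 5 doses have been given. Superposition: Cmin = C₀·(f + f² + … + f^5).
≈ 3.429 × (0.0837 + 0.0070 + 0.0006 + 0.0000 + 0.0000) ≈ 3.429 × 0.0913 ≈ 0.313 mg/L.

0.3 mg/L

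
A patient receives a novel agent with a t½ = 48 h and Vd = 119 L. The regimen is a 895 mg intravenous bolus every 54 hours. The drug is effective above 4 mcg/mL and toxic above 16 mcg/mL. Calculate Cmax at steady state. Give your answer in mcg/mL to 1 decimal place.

τ/t½ = 54/48 ≈ 1.125, so fraction remaining f = (1/2)^(54/48) ≈ 0.4585.
Accumulation ratio R = 1/(1 − f) ≈ 1/0.5415 ≈ 1.8467.
Each bolus raises the concentration by D/Vd = 895/119 ≈ 7.521 mcg/mL.
Steady-state peak Cmax,ss = C₀·R ≈ 7.521 × 1.8467 ≈ 13.889 mcg/mL.
Peak 13.9 mcg/mL vs MTC 16 mcg/mL: below toxic threshold.

13.9 mcg/mL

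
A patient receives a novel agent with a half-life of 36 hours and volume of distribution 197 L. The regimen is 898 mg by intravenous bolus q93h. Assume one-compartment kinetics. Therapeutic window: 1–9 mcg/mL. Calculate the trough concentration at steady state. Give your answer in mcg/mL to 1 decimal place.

k = ln2/t½ = ln2/36 ≈ 0.019254 h⁻¹; fraction remaining f = e^(−kτ) = e^(−0.019254×93) ≈ 0.1669.
Single-dose peak C₀ = D/Vd = 898/197 ≈ 4.558 mcg/mL.
Steady-state trough Cmin,ss = C₀·f/(1−f) ≈ 4.558 × 0.1669/0.8331 ≈ 0.913 mcg/mL.
Trough 0.9 mcg/mL vs MEC 1 mcg/mL: subtherapeutic.

0.9 mcg/mL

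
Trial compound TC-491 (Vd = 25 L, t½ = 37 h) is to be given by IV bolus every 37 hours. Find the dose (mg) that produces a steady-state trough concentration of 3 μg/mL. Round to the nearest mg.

τ/t½ = 37/37 ≈ 1, so f = (1/2)^(37/37) ≈ 0.500000.
Cmin,ss = (D/Vd)·f/(1−f), so D = Cmin,ss·Vd·(1−f)/f.
D = 3 × 25 × (1−f)/f ≈ 3 × 25 × 1.00000 ≈ 75.00 mg.

75 mg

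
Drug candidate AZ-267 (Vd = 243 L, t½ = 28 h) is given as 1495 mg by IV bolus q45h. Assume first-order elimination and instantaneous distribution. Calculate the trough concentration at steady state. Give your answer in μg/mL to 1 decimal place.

3.0 μg/mL

Over one 45-h interval, 45/28 ≈ 1.6071 half-lives elapse, leaving f ≈ 0.3282 of each dose.
Accumulation ratio R = 1/(1 − f) ≈ 1/0.6718 ≈ 1.4885.
Each bolus raises the concentration by D/Vd = 1495/243 ≈ 6.152 μg/mL.
Cmax,ss = C₀/(1 − f) ≈ 6.152/0.6718 ≈ 9.157 μg/mL.
Steady-state trough Cmin,ss = Cmax,ss·f ≈ 9.157 × 0.3282 ≈ 3.005 μg/mL.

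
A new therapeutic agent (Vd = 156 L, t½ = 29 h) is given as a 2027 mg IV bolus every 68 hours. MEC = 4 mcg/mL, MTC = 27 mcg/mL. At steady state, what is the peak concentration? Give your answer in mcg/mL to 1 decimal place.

16.2 mcg/mL

τ/t½ = 68/29 ≈ 2.3448, so fraction remaining f = (1/2)^(68/29) ≈ 0.1969.
At steady state, accumulation factor R = 1/(1 − e^(−kτ)) ≈ 1.2452.
Each bolus raises the concentration by D/Vd = 2027/156 ≈ 12.994 mcg/mL.
Steady-state peak Cmax,ss = C₀·R ≈ 12.994 × 1.2452 ≈ 16.180 mcg/mL.
Peak 16.2 mcg/mL vs MTC 27 mcg/mL: below toxic threshold.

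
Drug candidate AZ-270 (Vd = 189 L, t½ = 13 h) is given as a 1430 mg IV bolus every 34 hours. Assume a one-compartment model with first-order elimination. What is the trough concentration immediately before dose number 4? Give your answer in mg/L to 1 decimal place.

1.5 mg/L

f = (1/2)^(τ/t½) = (1/2)^(34/13) ≈ 0.1632.
C₀ = D/Vd = 1430/189 ≈ 7.566 mg/L.
Before the 4th dose, 3 doses have been given. Superposition: Cmin = C₀·(f + f² + … + f^3).
≈ 7.566 × (0.1632 + 0.0266 + 0.0043) ≈ 7.566 × 0.1941 ≈ 1.469 mg/L.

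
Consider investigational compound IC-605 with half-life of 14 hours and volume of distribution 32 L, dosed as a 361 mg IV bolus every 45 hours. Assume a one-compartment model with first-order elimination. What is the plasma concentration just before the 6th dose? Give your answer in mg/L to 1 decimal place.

f = (1/2)^(τ/t½) = (1/2)^(45/14) ≈ 0.1077.
C₀ = D/Vd = 361/32 ≈ 11.281 mg/L.
Before the 6th dose, 5 doses have been given. Superposition: Cmin = C₀·(f + f² + … + f^5).
≈ 11.281 × (0.1077 + 0.0116 + 0.0012 + 0.0001 + 0.0000) ≈ 11.281 × 0.1206 ≈ 1.360 mg/L.

1.4 mg/L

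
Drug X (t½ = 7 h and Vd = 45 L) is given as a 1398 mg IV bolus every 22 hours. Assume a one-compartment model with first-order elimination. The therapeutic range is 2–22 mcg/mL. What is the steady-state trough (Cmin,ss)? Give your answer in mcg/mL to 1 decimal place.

τ/t½ = 22/7 ≈ 3.1429, so fraction remaining f = (1/2)^(22/7) ≈ 0.1132.
Accumulation ratio R = 1/(1 − f) ≈ 1/0.8868 ≈ 1.1276.
Each bolus raises the concentration by D/Vd = 1398/45 ≈ 31.067 mcg/mL.
Steady-state peak Cmax,ss = C₀·R ≈ 31.067 × 1.1276 ≈ 35.031 mcg/mL.
Steady-state trough Cmin,ss = Cmax,ss·f ≈ 35.031 × 0.1132 ≈ 3.966 mcg/mL.
Trough 4.0 mcg/mL vs MEC 2 mcg/mL: adequate.

4.0 mcg/mL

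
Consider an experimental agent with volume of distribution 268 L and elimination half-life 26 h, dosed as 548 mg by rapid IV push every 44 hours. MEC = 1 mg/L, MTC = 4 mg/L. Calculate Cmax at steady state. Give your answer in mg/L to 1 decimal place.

τ/t½ = 44/26 ≈ 1.6923, so fraction remaining f = (1/2)^(44/26) ≈ 0.3094.
Accumulation ratio R = 1/(1 − f) ≈ 1/0.6906 ≈ 1.4480.
Single-dose peak C₀ = D/Vd = 548/268 ≈ 2.045 mg/L.
Steady-state peak Cmax,ss = C₀·R ≈ 2.045 × 1.4480 ≈ 2.961 mg/L.
Peak 3.0 mg/L vs MTC 4 mg/L: below toxic threshold.

3.0 mg/L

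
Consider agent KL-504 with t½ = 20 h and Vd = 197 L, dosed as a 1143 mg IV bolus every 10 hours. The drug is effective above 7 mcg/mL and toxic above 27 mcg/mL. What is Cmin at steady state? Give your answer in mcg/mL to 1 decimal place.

14.0 mcg/mL

k = ln2/t½ = ln2/20 ≈ 0.034657 h⁻¹; fraction remaining f = e^(−kτ) = e^(−0.034657×10) ≈ 0.7071.
At steady state, accumulation factor R = 1/(1 − e^(−kτ)) ≈ 3.4141.
Single-dose peak C₀ = D/Vd = 1143/197 ≈ 5.802 mcg/mL.
Cmax,ss = C₀/(1 − f) ≈ 5.802/0.2929 ≈ 19.809 mcg/mL.
Steady-state trough Cmin,ss = Cmax,ss·f ≈ 19.809 × 0.7071 ≈ 14.007 mcg/mL.
Trough 14.0 mcg/mL vs MEC 7 mcg/mL: adequate.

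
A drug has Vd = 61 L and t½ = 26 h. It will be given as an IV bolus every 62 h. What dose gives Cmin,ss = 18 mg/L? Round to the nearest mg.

τ/t½ = 62/26 ≈ 2.3846, so f = (1/2)^(62/26) ≈ 0.191496.
Cmin,ss = (D/Vd)·f/(1−f), so D = Cmin,ss·Vd·(1−f)/f.
D = 18 × 61 × (1−f)/f ≈ 18 × 61 × 4.22204 ≈ 4635.80 mg.

4636 mg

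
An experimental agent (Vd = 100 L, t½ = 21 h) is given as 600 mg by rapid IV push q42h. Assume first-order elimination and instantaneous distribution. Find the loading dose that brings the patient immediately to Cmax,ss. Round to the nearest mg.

f = (1/2)^(42/21) ≈ 0.250000; accumulation ratio R = 1/(1−f) ≈ 1.33333.
Loading dose to hit Cmax,ss on first dose: D_load = D_maint·R ≈ 600 × 1.33333 ≈ 800.00 mg.

800 mg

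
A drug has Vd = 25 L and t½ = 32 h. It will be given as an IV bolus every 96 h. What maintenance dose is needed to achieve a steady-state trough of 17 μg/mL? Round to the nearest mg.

2975 mg

τ/t½ = 96/32 ≈ 3, so f = (1/2)^(96/32) ≈ 0.125000.
Cmin,ss = (D/Vd)·f/(1−f), so D = Cmin,ss·Vd·(1−f)/f.
D = 17 × 25 × (1−f)/f ≈ 17 × 25 × 7.00000 ≈ 2975.00 mg.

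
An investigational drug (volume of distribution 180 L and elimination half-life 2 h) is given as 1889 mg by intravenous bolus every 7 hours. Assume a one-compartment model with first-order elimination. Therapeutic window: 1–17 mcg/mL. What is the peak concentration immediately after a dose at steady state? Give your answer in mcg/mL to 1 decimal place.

τ/t½ = 7/2 ≈ 3.5, so fraction remaining f = (1/2)^(7/2) ≈ 0.0884.
At steady state, accumulation factor R = 1/(1 − e^(−kτ)) ≈ 1.0970.
Each bolus raises the concentration by D/Vd = 1889/180 ≈ 10.494 mcg/mL.
Steady-state peak Cmax,ss = C₀·R ≈ 10.494 × 1.0970 ≈ 11.512 mcg/mL.
Peak 11.5 mcg/mL vs MTC 17 mcg/mL: below toxic threshold.

11.5 mcg/mL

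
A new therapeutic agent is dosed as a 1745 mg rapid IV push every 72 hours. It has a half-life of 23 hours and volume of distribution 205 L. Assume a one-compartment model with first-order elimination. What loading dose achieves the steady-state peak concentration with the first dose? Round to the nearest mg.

1970 mg

f = (1/2)^(72/23) ≈ 0.114195; accumulation ratio R = 1/(1−f) ≈ 1.12892.
Loading dose to hit Cmax,ss on first dose: D_load = D_maint·R ≈ 1745 × 1.12892 ≈ 1969.97 mg.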